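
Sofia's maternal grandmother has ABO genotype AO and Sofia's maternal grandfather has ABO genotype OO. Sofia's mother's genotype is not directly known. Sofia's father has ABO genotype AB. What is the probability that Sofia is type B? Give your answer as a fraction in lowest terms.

Sofia's mother's ABO genotype from AO × OO: 1/2 AO, 1/2 OO.
Crossing each possibility with the father AB and summing P(type B): 1/2·1/4 + 1/2·1/2 = 3/8.

3/8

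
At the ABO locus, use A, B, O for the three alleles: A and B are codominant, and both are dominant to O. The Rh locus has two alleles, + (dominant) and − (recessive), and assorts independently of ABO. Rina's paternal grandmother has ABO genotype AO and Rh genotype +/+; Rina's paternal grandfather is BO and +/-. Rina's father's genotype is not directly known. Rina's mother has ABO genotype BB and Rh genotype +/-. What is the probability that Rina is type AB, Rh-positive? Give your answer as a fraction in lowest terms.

Rina's father's ABO genotype from AO × BO: 1/4 AB, 1/4 AO, 1/4 BO, 1/4 OO.
Crossing each possibility with the mother BB and summing P(type AB): 1/4·1/2 + 1/4·1/2 + 1/4·0 + 1/4·0 = 1/4.
Similarly for Rh via the father's Rh distribution: P(Rh+) = 7/8.
Independent loci: 1/4 × 7/8 = 7/32.

7/32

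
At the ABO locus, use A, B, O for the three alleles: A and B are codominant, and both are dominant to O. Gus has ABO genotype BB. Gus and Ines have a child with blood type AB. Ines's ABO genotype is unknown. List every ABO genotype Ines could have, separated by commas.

For each candidate genotype of Ines, check whether crossing it with BB can produce every observed child phenotype.
  AA → possible child types {AB} ✓
  AB → possible child types {B, AB} ✓
  AO → possible child types {B, AB} ✓
  BB → possible child types {B} ✗
  BO → possible child types {B} ✗
  OO → possible child types {B} ✗

AA, AB, AO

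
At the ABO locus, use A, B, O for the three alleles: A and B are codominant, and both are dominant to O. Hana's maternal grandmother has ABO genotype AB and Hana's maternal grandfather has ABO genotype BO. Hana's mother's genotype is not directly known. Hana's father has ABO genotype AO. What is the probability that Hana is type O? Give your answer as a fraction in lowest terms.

1/8

Hana's mother's ABO genotype from AB × BO: 1/4 AB, 1/4 AO, 1/4 BB, 1/4 BO.
Crossing each possibility with the father AO and summing P(type O): 1/4·0 + 1/4·1/4 + 1/4·0 + 1/4·1/4 = 1/8.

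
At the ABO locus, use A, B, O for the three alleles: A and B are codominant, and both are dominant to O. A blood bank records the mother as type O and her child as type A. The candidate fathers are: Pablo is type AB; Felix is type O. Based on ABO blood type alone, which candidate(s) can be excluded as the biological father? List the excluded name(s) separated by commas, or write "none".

A candidate is excluded only if no genotype consistent with his phenotype could produce a type A child with a type O mother.
Felix (type O): no genotype consistent with that phenotype can produce a type-A child with a type-O mother.

Felix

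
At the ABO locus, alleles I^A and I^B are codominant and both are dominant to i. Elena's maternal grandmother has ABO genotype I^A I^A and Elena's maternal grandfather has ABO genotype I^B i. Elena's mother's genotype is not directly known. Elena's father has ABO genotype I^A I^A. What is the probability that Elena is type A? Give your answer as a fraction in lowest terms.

Elena's mother's ABO genotype from I^A I^A × I^B i: 1/2 I^A I^B, 1/2 I^A i.
Crossing each possibility with the father I^A I^A and summing P(type A): 1/2·1/2 + 1/2·1 = 3/4.

3/4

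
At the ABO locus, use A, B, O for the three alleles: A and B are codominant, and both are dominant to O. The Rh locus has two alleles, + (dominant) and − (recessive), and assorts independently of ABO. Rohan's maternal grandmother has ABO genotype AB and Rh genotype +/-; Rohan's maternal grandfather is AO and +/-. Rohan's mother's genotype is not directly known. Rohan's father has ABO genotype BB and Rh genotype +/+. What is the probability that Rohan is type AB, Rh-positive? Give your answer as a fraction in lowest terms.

1/2

Rohan's mother's ABO genotype from AB × AO: 1/4 AA, 1/4 AB, 1/4 AO, 1/4 BO.
Crossing each possibility with the father BB and summing P(type AB): 1/4·1 + 1/4·1/2 + 1/4·1/2 + 1/4·0 = 1/2.
Similarly for Rh via the mother's Rh distribution: P(Rh+) = 1.
Independent loci: 1/2 × 1 = 1/2.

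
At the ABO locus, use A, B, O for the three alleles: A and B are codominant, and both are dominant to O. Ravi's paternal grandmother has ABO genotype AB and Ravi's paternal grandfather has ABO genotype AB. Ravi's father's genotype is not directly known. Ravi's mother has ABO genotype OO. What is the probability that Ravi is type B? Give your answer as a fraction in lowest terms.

1/2

Ravi's father's ABO genotype from AB × AB: 1/4 AA, 1/2 AB, 1/4 BB.
Crossing each possibility with the mother OO and summing P(type B): 1/4·0 + 1/2·1/2 + 1/4·1 = 1/2.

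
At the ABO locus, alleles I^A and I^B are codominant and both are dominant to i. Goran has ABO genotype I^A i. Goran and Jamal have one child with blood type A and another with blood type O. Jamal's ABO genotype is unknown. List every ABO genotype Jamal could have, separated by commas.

I^A i, I^B i, i i

For each candidate genotype of Jamal, check whether crossing it with I^A i can produce every observed child phenotype.
  I^A I^A → possible child types {A} ✗
  I^A I^B → possible child types {A, B, AB} ✗
  I^A i → possible child types {O, A} ✓
  I^B I^B → possible child types {B, AB} ✗
  I^B i → possible child types {O, A, B, AB} ✓
  i i → possible child types {O, A} ✓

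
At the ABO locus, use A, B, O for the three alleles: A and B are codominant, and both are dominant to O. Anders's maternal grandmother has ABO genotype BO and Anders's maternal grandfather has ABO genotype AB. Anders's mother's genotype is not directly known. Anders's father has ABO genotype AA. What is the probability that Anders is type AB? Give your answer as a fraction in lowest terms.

Anders's mother's ABO genotype from BO × AB: 1/4 AB, 1/4 AO, 1/4 BB, 1/4 BO.
Crossing each possibility with the father AA and summing P(type AB): 1/4·1/2 + 1/4·0 + 1/4·1 + 1/4·1/2 = 1/2.

1/2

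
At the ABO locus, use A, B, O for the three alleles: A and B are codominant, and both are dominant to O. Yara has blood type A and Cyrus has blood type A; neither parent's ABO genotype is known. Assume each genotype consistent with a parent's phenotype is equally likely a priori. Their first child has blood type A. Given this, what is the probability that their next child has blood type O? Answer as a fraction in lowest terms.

Possible genotypes: Yara ∈ {AA, AO}; Cyrus ∈ {AA, AO}.
Weight each parental genotype pair by prior × P(type-A child):
  AA × AA: posterior weight 4/15; P(next child type O) = 0.
  AA × AO: posterior weight 4/15; P(next child type O) = 0.
  AO × AA: posterior weight 4/15; P(next child type O) = 0.
  AO × AO: posterior weight 1/5; P(next child type O) = 1/4.
Weighted sum = 1/20.

1/20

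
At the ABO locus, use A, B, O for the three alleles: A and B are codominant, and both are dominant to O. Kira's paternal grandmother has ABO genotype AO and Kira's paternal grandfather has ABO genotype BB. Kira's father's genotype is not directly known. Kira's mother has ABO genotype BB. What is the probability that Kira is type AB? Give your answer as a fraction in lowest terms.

1/4

Kira's father's ABO genotype from AO × BB: 1/2 AB, 1/2 BO.
Crossing each possibility with the mother BB and summing P(type AB): 1/2·1/2 + 1/2·0 = 1/4.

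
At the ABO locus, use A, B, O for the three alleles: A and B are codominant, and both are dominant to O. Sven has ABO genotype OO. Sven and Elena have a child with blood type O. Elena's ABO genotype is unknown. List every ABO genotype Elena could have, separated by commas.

AO, BO, OO

For each candidate genotype of Elena, check whether crossing it with OO can produce every observed child phenotype.
  AA → possible child types {A} ✗
  AB → possible child types {A, B} ✗
  AO → possible child types {O, A} ✓
  BB → possible child types {B} ✗
  BO → possible child types {O, B} ✓
  OO → possible child types {O} ✓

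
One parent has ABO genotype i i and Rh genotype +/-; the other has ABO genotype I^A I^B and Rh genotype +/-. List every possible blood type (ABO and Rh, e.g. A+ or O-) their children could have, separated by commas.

Gametes from i i × I^A I^B give offspring ABO genotypes I^A i, I^B i, i.e. phenotypes A, B.
Rh cross +/- × +/- → phenotypes Rh+, Rh-.
Combining independently: A+, A-, B+, B-.

A+, A-, B+, B-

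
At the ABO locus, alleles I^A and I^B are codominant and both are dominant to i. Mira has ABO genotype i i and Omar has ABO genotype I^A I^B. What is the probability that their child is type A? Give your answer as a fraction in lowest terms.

1/2

ABO cross i i × I^A I^B → offspring phenotypes: 1/2 A, 1/2 B.
So P(type A) = 1/2.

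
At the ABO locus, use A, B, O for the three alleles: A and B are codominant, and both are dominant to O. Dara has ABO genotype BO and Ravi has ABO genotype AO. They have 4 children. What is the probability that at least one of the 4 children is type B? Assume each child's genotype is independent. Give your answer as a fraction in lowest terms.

175/256

ABO cross BO × AO → 1/4 O, 1/4 A, 1/4 B, 1/4 AB.
So P(type B) = 1/4 per child.
P(none) = (3/4)^4 = 81/256; P(at least one) = 1 − 81/256 = 175/256.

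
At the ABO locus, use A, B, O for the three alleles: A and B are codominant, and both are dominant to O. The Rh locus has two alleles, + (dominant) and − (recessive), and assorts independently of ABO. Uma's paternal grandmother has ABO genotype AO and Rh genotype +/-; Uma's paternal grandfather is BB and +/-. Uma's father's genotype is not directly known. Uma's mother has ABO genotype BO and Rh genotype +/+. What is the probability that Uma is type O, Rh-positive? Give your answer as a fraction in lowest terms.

Uma's father's ABO genotype from AO × BB: 1/2 AB, 1/2 BO.
Crossing each possibility with the mother BO and summing P(type O): 1/2·0 + 1/2·1/4 = 1/8.
Similarly for Rh via the father's Rh distribution: P(Rh+) = 1.
Independent loci: 1/8 × 1 = 1/8.

1/8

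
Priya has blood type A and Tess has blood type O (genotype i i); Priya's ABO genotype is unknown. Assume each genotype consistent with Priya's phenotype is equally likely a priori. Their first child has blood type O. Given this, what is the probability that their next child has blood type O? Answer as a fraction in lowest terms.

1/2

Possible genotypes: Priya ∈ {I^A I^A, I^A i}; Tess ∈ {i i}.
Weight each parental genotype pair by prior × P(type-O child):
  I^A i × i i: posterior weight 1; P(next child type O) = 1/2.
Weighted sum = 1/2.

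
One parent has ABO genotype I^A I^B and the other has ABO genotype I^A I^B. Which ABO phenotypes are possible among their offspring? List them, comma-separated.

A, B, AB

Gametes from I^A I^B × I^A I^B give offspring ABO genotypes I^A I^A, I^A I^B, I^B I^B, i.e. phenotypes A, B, AB.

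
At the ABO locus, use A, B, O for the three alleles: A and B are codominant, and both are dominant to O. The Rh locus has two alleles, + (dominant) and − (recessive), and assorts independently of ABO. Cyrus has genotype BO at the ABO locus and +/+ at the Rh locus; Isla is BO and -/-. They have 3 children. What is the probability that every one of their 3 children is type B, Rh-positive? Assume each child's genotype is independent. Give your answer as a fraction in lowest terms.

ABO cross BO × BO → 1/4 O, 3/4 B.
Rh cross +/+ × -/- → 1 Rh+; so P(type B, Rh-positive) = 3/4 × 1 = 3/4 per child.
All 3 independent: (3/4)^3 = 27/64.

27/64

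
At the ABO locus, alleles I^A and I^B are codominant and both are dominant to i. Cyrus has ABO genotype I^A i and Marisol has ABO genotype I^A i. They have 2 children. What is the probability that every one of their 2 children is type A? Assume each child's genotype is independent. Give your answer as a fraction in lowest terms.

9/16

ABO cross I^A i × I^A i → 1/4 O, 3/4 A.
So P(type A) = 3/4 per child.
All 2 independent: (3/4)^2 = 9/16.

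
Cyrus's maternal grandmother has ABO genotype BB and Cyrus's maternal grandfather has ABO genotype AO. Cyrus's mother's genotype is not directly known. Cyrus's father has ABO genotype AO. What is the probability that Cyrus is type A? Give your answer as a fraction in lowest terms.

Cyrus's mother's ABO genotype from BB × AO: 1/2 AB, 1/2 BO.
Crossing each possibility with the father AO and summing P(type A): 1/2·1/2 + 1/2·1/4 = 3/8.

3/8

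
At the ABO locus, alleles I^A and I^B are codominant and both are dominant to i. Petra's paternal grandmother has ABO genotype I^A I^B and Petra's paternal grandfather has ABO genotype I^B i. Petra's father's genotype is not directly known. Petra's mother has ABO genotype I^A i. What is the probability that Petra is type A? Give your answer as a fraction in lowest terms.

3/8

Petra's father's ABO genotype from I^A I^B × I^B i: 1/4 I^A I^B, 1/4 I^A i, 1/4 I^B I^B, 1/4 I^B i.
Crossing each possibility with the mother I^A i and summing P(type A): 1/4·1/2 + 1/4·3/4 + 1/4·0 + 1/4·1/4 = 3/8.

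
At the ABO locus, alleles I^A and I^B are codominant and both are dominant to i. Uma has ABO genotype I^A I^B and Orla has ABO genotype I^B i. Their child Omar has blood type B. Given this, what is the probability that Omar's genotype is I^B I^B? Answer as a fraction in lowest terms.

1/2

Cross I^A I^B × I^B i → 1/4 I^A I^B, 1/4 I^A i, 1/4 I^B I^B, 1/4 I^B i.
Type-B genotypes among offspring: I^B I^B (1/4), I^B i (1/4); total 1/2.
P(I^B I^B | type B) = (1/4) / (1/2) = 1/2.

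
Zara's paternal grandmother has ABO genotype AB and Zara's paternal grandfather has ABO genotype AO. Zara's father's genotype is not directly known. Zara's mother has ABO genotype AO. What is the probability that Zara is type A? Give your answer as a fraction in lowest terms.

5/8

Zara's father's ABO genotype from AB × AO: 1/4 AA, 1/4 AB, 1/4 AO, 1/4 BO.
Crossing each possibility with the mother AO and summing P(type A): 1/4·1 + 1/4·1/2 + 1/4·3/4 + 1/4·1/4 = 5/8.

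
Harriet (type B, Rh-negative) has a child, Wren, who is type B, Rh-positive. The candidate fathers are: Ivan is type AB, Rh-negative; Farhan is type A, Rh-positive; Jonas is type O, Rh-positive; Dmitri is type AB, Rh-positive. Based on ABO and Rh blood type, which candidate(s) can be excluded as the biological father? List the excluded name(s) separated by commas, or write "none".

Ivan

A candidate is excluded only if no genotype consistent with his phenotype could produce a type B, Rh-positive child with a type B, Rh-negative mother.
Ivan (type AB, Rh-): no genotype consistent with that phenotype can produce a type-B Rh+ child with a type-B mother.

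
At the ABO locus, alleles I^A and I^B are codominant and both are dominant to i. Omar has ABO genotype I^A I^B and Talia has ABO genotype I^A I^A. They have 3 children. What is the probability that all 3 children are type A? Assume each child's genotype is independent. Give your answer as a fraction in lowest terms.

1/8

ABO cross I^A I^B × I^A I^A → 1/2 A, 1/2 AB.
So P(type A) = 1/2 per child.
All 3 independent: (1/2)^3 = 1/8.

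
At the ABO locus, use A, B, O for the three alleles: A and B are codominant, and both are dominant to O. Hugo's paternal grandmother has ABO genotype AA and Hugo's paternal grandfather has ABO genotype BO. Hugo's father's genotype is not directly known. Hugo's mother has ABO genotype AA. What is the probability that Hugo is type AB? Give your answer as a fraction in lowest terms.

1/4

Hugo's father's ABO genotype from AA × BO: 1/2 AB, 1/2 AO.
Crossing each possibility with the mother AA and summing P(type AB): 1/2·1/2 + 1/2·0 = 1/4.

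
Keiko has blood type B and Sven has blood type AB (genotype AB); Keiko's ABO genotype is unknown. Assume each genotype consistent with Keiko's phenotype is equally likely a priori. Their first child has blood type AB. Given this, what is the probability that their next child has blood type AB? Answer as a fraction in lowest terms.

5/12

Possible genotypes: Keiko ∈ {BB, BO}; Sven ∈ {AB}.
Weight each parental genotype pair by prior × P(type-AB child):
  BB × AB: posterior weight 2/3; P(next child type AB) = 1/2.
  BO × AB: posterior weight 1/3; P(next child type AB) = 1/4.
Weighted sum = 5/12.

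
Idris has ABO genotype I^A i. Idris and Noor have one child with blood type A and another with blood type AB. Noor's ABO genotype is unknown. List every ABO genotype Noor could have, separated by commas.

I^A I^B, I^B i

For each candidate genotype of Noor, check whether crossing it with I^A i can produce every observed child phenotype.
  I^A I^A → possible child types {A} ✗
  I^A I^B → possible child types {A, B, AB} ✓
  I^A i → possible child types {O, A} ✗
  I^B I^B → possible child types {B, AB} ✗
  I^B i → possible child types {O, A, B, AB} ✓
  i i → possible child types {O, A} ✗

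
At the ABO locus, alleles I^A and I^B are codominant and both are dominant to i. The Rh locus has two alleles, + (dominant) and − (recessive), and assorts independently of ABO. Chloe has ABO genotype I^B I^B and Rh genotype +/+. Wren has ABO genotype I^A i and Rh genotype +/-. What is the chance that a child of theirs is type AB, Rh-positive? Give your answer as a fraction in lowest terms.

1/2

ABO cross I^B I^B × I^A i → offspring phenotypes: 1/2 B, 1/2 AB.
Rh cross +/+ × +/- → 1 Rh+.
Independent loci: P(type AB, Rh-positive) = 1/2 × 1 = 1/2.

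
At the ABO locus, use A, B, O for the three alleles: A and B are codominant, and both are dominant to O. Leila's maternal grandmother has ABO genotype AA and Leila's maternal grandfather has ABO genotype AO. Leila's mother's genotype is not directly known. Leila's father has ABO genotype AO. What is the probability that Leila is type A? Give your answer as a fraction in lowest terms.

Leila's mother's ABO genotype from AA × AO: 1/2 AA, 1/2 AO.
Crossing each possibility with the father AO and summing P(type A): 1/2·1 + 1/2·3/4 = 7/8.

7/8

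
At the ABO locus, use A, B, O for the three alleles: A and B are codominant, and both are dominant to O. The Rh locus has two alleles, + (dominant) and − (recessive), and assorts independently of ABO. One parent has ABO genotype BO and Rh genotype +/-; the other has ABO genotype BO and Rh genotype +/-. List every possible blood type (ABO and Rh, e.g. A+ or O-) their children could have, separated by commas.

O+, O-, B+, B-

Gametes from BO × BO give offspring ABO genotypes BB, BO, OO, i.e. phenotypes O, B.
Rh cross +/- × +/- → phenotypes Rh+, Rh-.
Combining independently: O+, O-, B+, B-.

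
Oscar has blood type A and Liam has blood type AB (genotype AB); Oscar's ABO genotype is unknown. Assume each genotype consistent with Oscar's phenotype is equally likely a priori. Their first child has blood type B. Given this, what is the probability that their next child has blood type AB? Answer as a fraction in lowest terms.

Possible genotypes: Oscar ∈ {AA, AO}; Liam ∈ {AB}.
Weight each parental genotype pair by prior × P(type-B child):
  AO × AB: posterior weight 1; P(next child type AB) = 1/4.
Weighted sum = 1/4.

1/4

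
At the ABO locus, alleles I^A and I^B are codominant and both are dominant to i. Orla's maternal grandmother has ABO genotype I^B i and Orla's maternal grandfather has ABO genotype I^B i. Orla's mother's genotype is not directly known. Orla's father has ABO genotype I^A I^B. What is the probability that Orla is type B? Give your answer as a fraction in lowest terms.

1/2

Orla's mother's ABO genotype from I^B i × I^B i: 1/4 I^B I^B, 1/2 I^B i, 1/4 i i.
Crossing each possibility with the father I^A I^B and summing P(type B): 1/4·1/2 + 1/2·1/2 + 1/4·1/2 = 1/2.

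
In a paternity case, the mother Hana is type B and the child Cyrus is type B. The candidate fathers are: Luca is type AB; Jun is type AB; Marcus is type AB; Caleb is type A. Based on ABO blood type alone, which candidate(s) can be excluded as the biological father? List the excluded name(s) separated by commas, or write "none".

A candidate is excluded only if no genotype consistent with his phenotype could produce a type B child with a type B mother.
Every candidate has at least one consistent genotype combination, so none can be excluded.

none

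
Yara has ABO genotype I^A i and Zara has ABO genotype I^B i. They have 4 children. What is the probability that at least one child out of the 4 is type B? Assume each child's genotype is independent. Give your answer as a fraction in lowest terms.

175/256

ABO cross I^A i × I^B i → 1/4 O, 1/4 A, 1/4 B, 1/4 AB.
So P(type B) = 1/4 per child.
P(none) = (3/4)^4 = 81/256; P(at least one) = 1 − 81/256 = 175/256.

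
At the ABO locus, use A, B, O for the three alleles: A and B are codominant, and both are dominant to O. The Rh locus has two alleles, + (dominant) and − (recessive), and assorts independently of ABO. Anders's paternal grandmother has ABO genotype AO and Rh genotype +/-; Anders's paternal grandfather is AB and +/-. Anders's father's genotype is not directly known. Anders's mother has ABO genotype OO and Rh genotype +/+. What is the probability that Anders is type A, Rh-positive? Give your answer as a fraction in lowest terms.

Anders's father's ABO genotype from AO × AB: 1/4 AA, 1/4 AB, 1/4 AO, 1/4 BO.
Crossing each possibility with the mother OO and summing P(type A): 1/4·1 + 1/4·1/2 + 1/4·1/2 + 1/4·0 = 1/2.
Similarly for Rh via the father's Rh distribution: P(Rh+) = 1.
Independent loci: 1/2 × 1 = 1/2.

1/2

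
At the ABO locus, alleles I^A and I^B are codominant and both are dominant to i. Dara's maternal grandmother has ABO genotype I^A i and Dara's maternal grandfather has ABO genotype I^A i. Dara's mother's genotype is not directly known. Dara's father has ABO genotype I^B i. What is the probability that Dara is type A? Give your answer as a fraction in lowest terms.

Dara's mother's ABO genotype from I^A i × I^A i: 1/4 I^A I^A, 1/2 I^A i, 1/4 i i.
Crossing each possibility with the father I^B i and summing P(type A): 1/4·1/2 + 1/2·1/4 + 1/4·0 = 1/4.

1/4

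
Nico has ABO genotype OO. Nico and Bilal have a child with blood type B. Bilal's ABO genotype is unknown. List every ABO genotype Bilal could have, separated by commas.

For each candidate genotype of Bilal, check whether crossing it with OO can produce every observed child phenotype.
  AA → possible child types {A} ✗
  AB → possible child types {A, B} ✓
  AO → possible child types {O, A} ✗
  BB → possible child types {B} ✓
  BO → possible child types {O, B} ✓
  OO → possible child types {O} ✗

AB, BB, BO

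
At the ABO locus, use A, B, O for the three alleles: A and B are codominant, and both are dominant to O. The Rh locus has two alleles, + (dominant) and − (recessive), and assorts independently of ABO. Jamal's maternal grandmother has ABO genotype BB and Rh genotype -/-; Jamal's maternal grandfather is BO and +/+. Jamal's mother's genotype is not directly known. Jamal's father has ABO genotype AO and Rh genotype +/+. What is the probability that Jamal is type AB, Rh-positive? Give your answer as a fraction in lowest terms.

3/8

Jamal's mother's ABO genotype from BB × BO: 1/2 BB, 1/2 BO.
Crossing each possibility with the father AO and summing P(type AB): 1/2·1/2 + 1/2·1/4 = 3/8.
Similarly for Rh via the mother's Rh distribution: P(Rh+) = 1.
Independent loci: 3/8 × 1 = 3/8.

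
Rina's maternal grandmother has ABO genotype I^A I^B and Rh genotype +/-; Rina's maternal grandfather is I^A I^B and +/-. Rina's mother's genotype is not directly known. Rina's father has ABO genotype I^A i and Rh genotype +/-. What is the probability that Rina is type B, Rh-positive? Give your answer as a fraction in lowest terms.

Rina's mother's ABO genotype from I^A I^B × I^A I^B: 1/4 I^A I^A, 1/2 I^A I^B, 1/4 I^B I^B.
Crossing each possibility with the father I^A i and summing P(type B): 1/4·0 + 1/2·1/4 + 1/4·1/2 = 1/4.
Similarly for Rh via the mother's Rh distribution: P(Rh+) = 3/4.
Independent loci: 1/4 × 3/4 = 3/16.

3/16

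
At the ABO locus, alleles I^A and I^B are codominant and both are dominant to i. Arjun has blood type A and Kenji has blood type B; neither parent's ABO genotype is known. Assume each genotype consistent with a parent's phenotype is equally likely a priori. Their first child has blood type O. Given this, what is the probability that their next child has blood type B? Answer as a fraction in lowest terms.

1/4

Possible genotypes: Arjun ∈ {I^A I^A, I^A i}; Kenji ∈ {I^B I^B, I^B i}.
Weight each parental genotype pair by prior × P(type-O child):
  I^A i × I^B i: posterior weight 1; P(next child type B) = 1/4.
Weighted sum = 1/4.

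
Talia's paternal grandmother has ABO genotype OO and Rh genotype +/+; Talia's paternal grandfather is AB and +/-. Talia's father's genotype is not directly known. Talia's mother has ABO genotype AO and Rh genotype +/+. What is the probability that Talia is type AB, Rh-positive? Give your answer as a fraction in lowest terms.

1/8

Talia's father's ABO genotype from OO × AB: 1/2 AO, 1/2 BO.
Crossing each possibility with the mother AO and summing P(type AB): 1/2·0 + 1/2·1/4 = 1/8.
Similarly for Rh via the father's Rh distribution: P(Rh+) = 1.
Independent loci: 1/8 × 1 = 1/8.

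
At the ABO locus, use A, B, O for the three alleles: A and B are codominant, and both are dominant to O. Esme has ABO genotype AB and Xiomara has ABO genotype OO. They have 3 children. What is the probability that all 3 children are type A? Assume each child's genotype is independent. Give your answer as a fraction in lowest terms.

1/8

ABO cross AB × OO → 1/2 A, 1/2 B.
So P(type A) = 1/2 per child.
All 3 independent: (1/2)^3 = 1/8.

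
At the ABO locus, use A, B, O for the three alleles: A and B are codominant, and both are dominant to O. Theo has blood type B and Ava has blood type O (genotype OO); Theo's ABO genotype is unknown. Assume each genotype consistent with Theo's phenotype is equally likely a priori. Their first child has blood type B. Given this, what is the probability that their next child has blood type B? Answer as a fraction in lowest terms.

5/6

Possible genotypes: Theo ∈ {BB, BO}; Ava ∈ {OO}.
Weight each parental genotype pair by prior × P(type-B child):
  BB × OO: posterior weight 2/3; P(next child type B) = 1.
  BO × OO: posterior weight 1/3; P(next child type B) = 1/2.
Weighted sum = 5/6.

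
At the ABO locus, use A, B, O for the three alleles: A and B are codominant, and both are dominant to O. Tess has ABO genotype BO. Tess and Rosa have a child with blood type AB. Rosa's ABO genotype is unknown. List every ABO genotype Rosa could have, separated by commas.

AA, AB, AO

For each candidate genotype of Rosa, check whether crossing it with BO can produce every observed child phenotype.
  AA → possible child types {A, AB} ✓
  AB → possible child types {A, B, AB} ✓
  AO → possible child types {O, A, B, AB} ✓
  BB → possible child types {B} ✗
  BO → possible child types {O, B} ✗
  OO → possible child types {O, B} ✗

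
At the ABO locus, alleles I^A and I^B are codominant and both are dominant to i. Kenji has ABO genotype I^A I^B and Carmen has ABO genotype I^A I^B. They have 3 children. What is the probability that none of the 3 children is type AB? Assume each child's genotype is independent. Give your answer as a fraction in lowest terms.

1/8

ABO cross I^A I^B × I^A I^B → 1/4 A, 1/4 B, 1/2 AB.
So P(type AB) = 1/2 per child.
P(not type AB) = 1/2 for one child; (1/2)^3 = 1/8.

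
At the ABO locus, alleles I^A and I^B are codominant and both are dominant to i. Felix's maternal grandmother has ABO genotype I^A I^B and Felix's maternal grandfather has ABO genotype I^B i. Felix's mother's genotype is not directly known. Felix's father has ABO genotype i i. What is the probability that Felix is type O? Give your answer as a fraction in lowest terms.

1/4

Felix's mother's ABO genotype from I^A I^B × I^B i: 1/4 I^A I^B, 1/4 I^A i, 1/4 I^B I^B, 1/4 I^B i.
Crossing each possibility with the father i i and summing P(type O): 1/4·0 + 1/4·1/2 + 1/4·0 + 1/4·1/2 = 1/4.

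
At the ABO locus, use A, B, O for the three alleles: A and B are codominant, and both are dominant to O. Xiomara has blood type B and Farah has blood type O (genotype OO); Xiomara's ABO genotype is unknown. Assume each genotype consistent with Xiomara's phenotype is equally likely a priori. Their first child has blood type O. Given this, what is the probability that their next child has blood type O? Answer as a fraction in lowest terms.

1/2

Possible genotypes: Xiomara ∈ {BB, BO}; Farah ∈ {OO}.
Weight each parental genotype pair by prior × P(type-O child):
  BO × OO: posterior weight 1; P(next child type O) = 1/2.
Weighted sum = 1/2.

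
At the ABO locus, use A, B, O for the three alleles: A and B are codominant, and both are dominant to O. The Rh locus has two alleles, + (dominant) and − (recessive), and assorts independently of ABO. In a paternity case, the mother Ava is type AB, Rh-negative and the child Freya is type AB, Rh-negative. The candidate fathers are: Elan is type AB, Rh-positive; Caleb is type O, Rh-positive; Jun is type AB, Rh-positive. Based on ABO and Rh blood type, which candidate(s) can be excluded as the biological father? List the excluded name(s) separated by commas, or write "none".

A candidate is excluded only if no genotype consistent with his phenotype could produce a type AB, Rh-negative child with a type AB, Rh-negative mother.
Caleb (type O, Rh+): no genotype consistent with that phenotype can produce a type-AB Rh- child with a type-AB mother.

Caleb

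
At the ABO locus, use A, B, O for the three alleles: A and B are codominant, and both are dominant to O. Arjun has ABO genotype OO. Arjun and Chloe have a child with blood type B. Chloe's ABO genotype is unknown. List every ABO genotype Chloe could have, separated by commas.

For each candidate genotype of Chloe, check whether crossing it with OO can produce every observed child phenotype.
  AA → possible child types {A} ✗
  AB → possible child types {A, B} ✓
  AO → possible child types {O, A} ✗
  BB → possible child types {B} ✓
  BO → possible child types {O, B} ✓
  OO → possible child types {O} ✗

AB, BB, BO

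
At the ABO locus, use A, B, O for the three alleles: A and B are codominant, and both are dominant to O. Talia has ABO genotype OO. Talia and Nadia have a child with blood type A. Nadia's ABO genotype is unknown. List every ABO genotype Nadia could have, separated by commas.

For each candidate genotype of Nadia, check whether crossing it with OO can produce every observed child phenotype.
  AA → possible child types {A} ✓
  AB → possible child types {A, B} ✓
  AO → possible child types {O, A} ✓
  BB → possible child types {B} ✗
  BO → possible child types {O, B} ✗
  OO → possible child types {O} ✗

AA, AB, AO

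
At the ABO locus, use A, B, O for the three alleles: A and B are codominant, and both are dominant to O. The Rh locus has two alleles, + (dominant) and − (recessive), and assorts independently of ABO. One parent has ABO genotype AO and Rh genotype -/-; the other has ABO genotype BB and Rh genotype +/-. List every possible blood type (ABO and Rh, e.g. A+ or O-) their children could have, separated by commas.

Gametes from AO × BB give offspring ABO genotypes AB, BO, i.e. phenotypes B, AB.
Rh cross -/- × +/- → phenotypes Rh+, Rh-.
Combining independently: B+, B-, AB+, AB-.

B+, B-, AB+, AB-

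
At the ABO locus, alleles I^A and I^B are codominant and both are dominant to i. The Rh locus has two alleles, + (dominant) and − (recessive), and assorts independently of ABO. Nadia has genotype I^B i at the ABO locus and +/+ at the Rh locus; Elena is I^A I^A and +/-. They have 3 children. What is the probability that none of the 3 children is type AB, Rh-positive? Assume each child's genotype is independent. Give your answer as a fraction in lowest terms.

ABO cross I^B i × I^A I^A → 1/2 A, 1/2 AB.
Rh cross +/+ × +/- → 1 Rh+; so P(type AB, Rh-positive) = 1/2 × 1 = 1/2 per child.
P(not type AB, Rh-positive) = 1/2 for one child; (1/2)^3 = 1/8.

1/8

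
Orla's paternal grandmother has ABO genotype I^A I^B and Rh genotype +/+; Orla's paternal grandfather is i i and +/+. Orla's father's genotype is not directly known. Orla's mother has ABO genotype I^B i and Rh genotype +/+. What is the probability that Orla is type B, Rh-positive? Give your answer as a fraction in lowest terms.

1/2

Orla's father's ABO genotype from I^A I^B × i i: 1/2 I^A i, 1/2 I^B i.
Crossing each possibility with the mother I^B i and summing P(type B): 1/2·1/4 + 1/2·3/4 = 1/2.
Similarly for Rh via the father's Rh distribution: P(Rh+) = 1.
Independent loci: 1/2 × 1 = 1/2.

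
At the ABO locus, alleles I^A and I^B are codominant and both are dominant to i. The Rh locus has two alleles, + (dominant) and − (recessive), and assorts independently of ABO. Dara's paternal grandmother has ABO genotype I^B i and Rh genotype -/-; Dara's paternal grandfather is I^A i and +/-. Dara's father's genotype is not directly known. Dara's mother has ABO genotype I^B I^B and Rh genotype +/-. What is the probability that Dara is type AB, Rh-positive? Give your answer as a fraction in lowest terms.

Dara's father's ABO genotype from I^B i × I^A i: 1/4 I^A I^B, 1/4 I^A i, 1/4 I^B i, 1/4 i i.
Crossing each possibility with the mother I^B I^B and summing P(type AB): 1/4·1/2 + 1/4·1/2 + 1/4·0 + 1/4·0 = 1/4.
Similarly for Rh via the father's Rh distribution: P(Rh+) = 5/8.
Independent loci: 1/4 × 5/8 = 5/32.

5/32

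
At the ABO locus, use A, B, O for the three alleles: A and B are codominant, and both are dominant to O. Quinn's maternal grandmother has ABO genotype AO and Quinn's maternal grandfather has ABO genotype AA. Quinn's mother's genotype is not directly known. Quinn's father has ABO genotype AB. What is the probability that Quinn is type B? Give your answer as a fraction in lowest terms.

1/8

Quinn's mother's ABO genotype from AO × AA: 1/2 AA, 1/2 AO.
Crossing each possibility with the father AB and summing P(type B): 1/2·0 + 1/2·1/4 = 1/8.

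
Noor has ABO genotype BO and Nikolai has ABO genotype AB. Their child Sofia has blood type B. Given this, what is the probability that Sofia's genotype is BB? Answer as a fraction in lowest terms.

1/2

Cross BO × AB → 1/4 AB, 1/4 AO, 1/4 BB, 1/4 BO.
Type-B genotypes among offspring: BB (1/4), BO (1/4); total 1/2.
P(BB | type B) = (1/4) / (1/2) = 1/2.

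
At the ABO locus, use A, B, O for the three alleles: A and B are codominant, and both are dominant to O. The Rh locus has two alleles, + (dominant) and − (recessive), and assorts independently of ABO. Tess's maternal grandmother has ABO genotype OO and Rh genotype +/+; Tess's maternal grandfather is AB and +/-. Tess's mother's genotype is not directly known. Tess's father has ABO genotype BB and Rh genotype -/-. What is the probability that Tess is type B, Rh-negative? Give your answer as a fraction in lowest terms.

Tess's mother's ABO genotype from OO × AB: 1/2 AO, 1/2 BO.
Crossing each possibility with the father BB and summing P(type B): 1/2·1/2 + 1/2·1 = 3/4.
Similarly for Rh via the mother's Rh distribution: P(Rh-) = 1/4.
Independent loci: 3/4 × 1/4 = 3/16.

3/16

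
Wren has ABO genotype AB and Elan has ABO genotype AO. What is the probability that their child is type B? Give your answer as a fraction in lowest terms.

1/4

ABO cross AB × AO → offspring phenotypes: 1/2 A, 1/4 B, 1/4 AB.
So P(type B) = 1/4.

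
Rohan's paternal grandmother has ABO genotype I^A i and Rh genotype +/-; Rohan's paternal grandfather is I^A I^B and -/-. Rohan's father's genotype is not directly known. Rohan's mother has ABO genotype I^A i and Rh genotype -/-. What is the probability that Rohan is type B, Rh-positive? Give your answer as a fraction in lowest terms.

Rohan's father's ABO genotype from I^A i × I^A I^B: 1/4 I^A I^A, 1/4 I^A I^B, 1/4 I^A i, 1/4 I^B i.
Crossing each possibility with the mother I^A i and summing P(type B): 1/4·0 + 1/4·1/4 + 1/4·0 + 1/4·1/4 = 1/8.
Similarly for Rh via the father's Rh distribution: P(Rh+) = 1/4.
Independent loci: 1/8 × 1/4 = 1/32.

1/32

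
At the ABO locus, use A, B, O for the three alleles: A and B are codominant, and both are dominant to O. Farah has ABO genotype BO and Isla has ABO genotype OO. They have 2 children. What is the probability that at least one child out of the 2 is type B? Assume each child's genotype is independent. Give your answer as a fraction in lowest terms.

3/4

ABO cross BO × OO → 1/2 O, 1/2 B.
So P(type B) = 1/2 per child.
P(none) = (1/2)^2 = 1/4; P(at least one) = 1 − 1/4 = 3/4.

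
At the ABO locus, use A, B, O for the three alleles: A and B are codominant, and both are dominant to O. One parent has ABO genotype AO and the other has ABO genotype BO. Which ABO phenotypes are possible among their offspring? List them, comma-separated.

O, A, B, AB

Gametes from AO × BO give offspring ABO genotypes AB, AO, BO, OO, i.e. phenotypes O, A, B, AB.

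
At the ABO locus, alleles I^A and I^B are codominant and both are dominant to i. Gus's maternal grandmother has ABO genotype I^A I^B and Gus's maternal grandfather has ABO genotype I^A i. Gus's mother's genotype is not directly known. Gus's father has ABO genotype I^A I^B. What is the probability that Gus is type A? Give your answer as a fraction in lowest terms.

3/8

Gus's mother's ABO genotype from I^A I^B × I^A i: 1/4 I^A I^A, 1/4 I^A I^B, 1/4 I^A i, 1/4 I^B i.
Crossing each possibility with the father I^A I^B and summing P(type A): 1/4·1/2 + 1/4·1/4 + 1/4·1/2 + 1/4·1/4 = 3/8.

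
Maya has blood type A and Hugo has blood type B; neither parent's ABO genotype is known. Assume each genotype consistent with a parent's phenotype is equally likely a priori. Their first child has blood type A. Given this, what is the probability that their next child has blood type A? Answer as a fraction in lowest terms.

5/12

Possible genotypes: Maya ∈ {AA, AO}; Hugo ∈ {BB, BO}.
Weight each parental genotype pair by prior × P(type-A child):
  AA × BO: posterior weight 2/3; P(next child type A) = 1/2.
  AO × BO: posterior weight 1/3; P(next child type A) = 1/4.
Weighted sum = 5/12.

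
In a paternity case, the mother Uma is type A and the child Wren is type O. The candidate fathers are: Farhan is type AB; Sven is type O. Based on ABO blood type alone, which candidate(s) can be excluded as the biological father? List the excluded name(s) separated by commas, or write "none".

A candidate is excluded only if no genotype consistent with his phenotype could produce a type O child with a type A mother.
Farhan (type AB): no genotype consistent with that phenotype can produce a type-O child with a type-A mother.

Farhan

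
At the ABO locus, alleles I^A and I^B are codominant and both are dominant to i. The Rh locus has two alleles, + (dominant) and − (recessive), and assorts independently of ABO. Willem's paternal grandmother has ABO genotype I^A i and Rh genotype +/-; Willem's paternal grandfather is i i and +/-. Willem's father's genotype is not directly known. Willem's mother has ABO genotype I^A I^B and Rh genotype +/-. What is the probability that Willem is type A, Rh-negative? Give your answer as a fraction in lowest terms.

Willem's father's ABO genotype from I^A i × i i: 1/2 I^A i, 1/2 i i.
Crossing each possibility with the mother I^A I^B and summing P(type A): 1/2·1/2 + 1/2·1/2 = 1/2.
Similarly for Rh via the father's Rh distribution: P(Rh-) = 1/4.
Independent loci: 1/2 × 1/4 = 1/8.

1/8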